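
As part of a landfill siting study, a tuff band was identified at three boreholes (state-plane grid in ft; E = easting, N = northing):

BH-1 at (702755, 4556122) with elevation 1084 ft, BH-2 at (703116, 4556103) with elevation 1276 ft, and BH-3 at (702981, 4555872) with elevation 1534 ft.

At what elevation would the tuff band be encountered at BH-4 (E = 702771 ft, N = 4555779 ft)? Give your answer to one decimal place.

Two edge vectors: BH-1→BH-2 = (361, -19, 192), BH-1→BH-3 = (226, -250, 450).
Normal n = (BH-1→BH-2) × (BH-1→BH-3) = (39450, -119058, -85956).
So ∂z/∂E = −n_x/n_z = 0.458955745 and ∂z/∂N = −n_y/n_z = −1.385104007.
Intercept c from BH-1: 1084 − 322533.44 + 6310702.84 = 5989253.39.
At (702771, 4555779): z = 322540.8 − 6310227.7 + 5989253.39 = 1566.4 ft.

1566.4 ft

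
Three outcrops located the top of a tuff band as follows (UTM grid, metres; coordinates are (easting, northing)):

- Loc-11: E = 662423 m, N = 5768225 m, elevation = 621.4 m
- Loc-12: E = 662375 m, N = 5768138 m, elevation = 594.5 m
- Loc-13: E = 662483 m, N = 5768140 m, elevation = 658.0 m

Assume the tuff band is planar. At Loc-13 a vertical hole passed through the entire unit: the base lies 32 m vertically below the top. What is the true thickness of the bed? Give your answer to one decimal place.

Two edge vectors: Loc-11→Loc-12 = (-48, -87, -26.9), Loc-11→Loc-13 = (60, -85, 36.6).
Normal n = (Loc-11→Loc-12) × (Loc-11→Loc-13) = (-5470.7, 142.8, 9300).
So ∂z/∂E = −n_x/n_z = 0.58825 and ∂z/∂N = −n_y/n_z = −0.01535.
|∇z| = √(a²+b²) = 0.58845, so dip δ = arctan(0.58845) = 30.47°.
True thickness = vertical thickness × cos δ = 32 × cos 30.47° = 27.6 m.

27.6 m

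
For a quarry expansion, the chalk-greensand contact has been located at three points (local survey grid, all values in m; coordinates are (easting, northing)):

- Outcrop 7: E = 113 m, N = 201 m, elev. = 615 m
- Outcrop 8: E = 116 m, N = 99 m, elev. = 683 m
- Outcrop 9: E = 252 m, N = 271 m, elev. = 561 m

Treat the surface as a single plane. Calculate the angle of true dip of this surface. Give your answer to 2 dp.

Let the plane be z = a·E + b·N + c.
Outcrop 8−Outcrop 7: 3a − 102b = 68;  Outcrop 9−Outcrop 7: 139a + 70b = −54.
Solving gives a = −0.05199, b = −0.66820.
Gradient magnitude |∇z| = √(a² + b²) = √(0.00270 + 0.44649) = 0.67022.
True dip = arctan(0.67022) = 33.83°, dipping toward N (azimuth ≈ 004°).

33.83°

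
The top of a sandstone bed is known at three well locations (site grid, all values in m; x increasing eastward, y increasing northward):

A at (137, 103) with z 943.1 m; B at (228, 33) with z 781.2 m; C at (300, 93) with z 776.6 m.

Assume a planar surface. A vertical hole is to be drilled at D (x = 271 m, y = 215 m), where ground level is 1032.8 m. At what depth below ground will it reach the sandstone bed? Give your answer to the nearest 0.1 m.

97.9 m

Two edge vectors: A→B = (91, -70, -161.9), A→C = (163, -10, -166.5).
Normal n = (A→B) × (A→C) = (10036, -11238.2, 10500).
So ∂z/∂x = −n_x/n_z = −0.95581 and ∂z/∂y = −n_y/n_z = 1.07030.
Intercept c from A: 943.1 + 130.95 − 110.24 = 963.80.
At (271, 215): z_contact = −259.02 + 230.12 + 963.80 = 934.90 m.
Depth below ground = 1032.8 − 934.90 = 97.9 m.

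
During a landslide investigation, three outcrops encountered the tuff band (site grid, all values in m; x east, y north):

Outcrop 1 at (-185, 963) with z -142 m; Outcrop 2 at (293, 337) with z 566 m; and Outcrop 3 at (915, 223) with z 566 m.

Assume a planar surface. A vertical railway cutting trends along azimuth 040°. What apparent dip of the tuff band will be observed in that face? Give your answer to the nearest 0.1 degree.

Let the plane be z = a·x + b·y + c.
Outcrop 2−Outcrop 1: 478a − 626b = 708;  Outcrop 3−Outcrop 1: 1100a − 740b = 708.
Solving gives a = −0.24102, b = −1.31503.
Unit vector along 040° is (sin 40°, cos 40°) = (0.6428, 0.7660).
Slope in that direction = a·(0.6428) + b·(0.7660) = −1.16229.
Apparent dip = arctan|1.16229| = 49.3° (true dip is 53.2°, so apparent ≤ true as expected).

49.3°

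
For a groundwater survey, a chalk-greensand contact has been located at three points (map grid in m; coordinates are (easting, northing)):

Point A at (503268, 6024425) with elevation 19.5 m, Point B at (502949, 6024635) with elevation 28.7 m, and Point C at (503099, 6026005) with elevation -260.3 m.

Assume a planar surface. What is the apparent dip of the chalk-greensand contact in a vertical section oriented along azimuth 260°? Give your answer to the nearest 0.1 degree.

10.6°

Two edge vectors: Point A→Point B = (-319, 210, 9.2), Point A→Point C = (-169, 1580, -279.8).
Normal n = (Point A→Point B) × (Point A→Point C) = (-73294, -90811, -468530).
So ∂z/∂E = −n_x/n_z = −0.15643 and ∂z/∂N = −n_y/n_z = −0.19382.
Unit vector along 260° is (sin 260°, cos 260°) = (-0.9848, -0.1736).
Slope in that direction = a·(-0.9848) + b·(-0.1736) = 0.18771.
Apparent dip = arctan|0.18771| = 10.6° (true dip is 14.0°, so apparent ≤ true as expected).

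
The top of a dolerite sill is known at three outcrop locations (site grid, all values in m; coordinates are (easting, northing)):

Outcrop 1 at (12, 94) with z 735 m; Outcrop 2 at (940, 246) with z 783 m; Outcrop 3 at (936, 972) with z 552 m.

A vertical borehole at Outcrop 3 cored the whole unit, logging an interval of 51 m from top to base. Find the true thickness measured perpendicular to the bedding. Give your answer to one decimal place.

Let the plane be z = a·E + b·N + c.
Outcrop 2−Outcrop 1: 928a + 152b = 48;  Outcrop 3−Outcrop 1: 924a + 878b = −183.
Solving gives a = 0.10375, b = −0.31761.
|∇z| = √(a²+b²) = 0.33413, so dip δ = arctan(0.33413) = 18.48°.
True thickness = vertical thickness × cos δ = 51 × cos 18.48° = 48.4 m.

48.4 m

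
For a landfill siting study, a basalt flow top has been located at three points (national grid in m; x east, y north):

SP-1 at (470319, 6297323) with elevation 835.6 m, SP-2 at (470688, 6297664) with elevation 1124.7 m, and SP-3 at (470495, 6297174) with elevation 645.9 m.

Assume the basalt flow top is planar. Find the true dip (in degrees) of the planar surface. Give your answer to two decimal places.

46.88°

Two edge vectors: SP-1→SP-2 = (369, 341, 289.1), SP-1→SP-3 = (176, -149, -189.7).
Normal n = (SP-1→SP-2) × (SP-1→SP-3) = (-21611.8, 120880.9, -114997).
So ∂z/∂x = −n_x/n_z = −0.18793 and ∂z/∂y = −n_y/n_z = 1.05117.
Gradient magnitude |∇z| = √(a² + b²) = √(0.03532 + 1.10495) = 1.06783.
True dip = arctan(1.06783) = 46.88°, dipping toward S (azimuth ≈ 170°).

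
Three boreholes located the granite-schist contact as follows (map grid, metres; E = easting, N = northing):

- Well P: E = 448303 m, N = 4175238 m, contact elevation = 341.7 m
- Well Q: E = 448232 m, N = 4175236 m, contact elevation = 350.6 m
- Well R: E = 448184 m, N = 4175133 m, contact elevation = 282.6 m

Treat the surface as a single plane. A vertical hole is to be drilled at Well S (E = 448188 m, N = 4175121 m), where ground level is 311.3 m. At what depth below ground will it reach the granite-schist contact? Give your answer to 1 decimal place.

Let the plane be z = a·E + b·N + c.
Well Q−Well P: −71a − 2b = 8.9;  Well R−Well P: −119a − 105b = −59.1.
Solving gives a = −0.145863932, b = 0.728169600.
Then c = 341.7 − a·448303 − b·4175238 = −2974548.44.
At (448188, 4175121): z_contact = −65374.46 + 3040196.19 − 2974548.44 = 273.28 m.
Depth below ground = 311.3 − 273.28 = 38.0 m.

38.0 m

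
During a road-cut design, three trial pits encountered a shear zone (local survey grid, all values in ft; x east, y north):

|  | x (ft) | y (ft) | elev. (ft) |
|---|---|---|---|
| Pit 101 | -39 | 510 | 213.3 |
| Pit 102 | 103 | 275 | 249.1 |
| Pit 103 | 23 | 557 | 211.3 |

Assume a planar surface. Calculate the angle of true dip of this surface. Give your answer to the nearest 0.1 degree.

Let the plane be z = a·x + b·y + c.
Pit 102−Pit 101: 142a − 235b = 35.8;  Pit 103−Pit 101: 62a + 47b = −2.
Solving gives a = 0.05708, b = −0.11785.
Gradient magnitude |∇z| = √(a² + b²) = √(0.00326 + 0.01389) = 0.13095.
True dip = arctan(0.13095) = 7.5°, dipping toward NNW (azimuth ≈ 334°).

7.5°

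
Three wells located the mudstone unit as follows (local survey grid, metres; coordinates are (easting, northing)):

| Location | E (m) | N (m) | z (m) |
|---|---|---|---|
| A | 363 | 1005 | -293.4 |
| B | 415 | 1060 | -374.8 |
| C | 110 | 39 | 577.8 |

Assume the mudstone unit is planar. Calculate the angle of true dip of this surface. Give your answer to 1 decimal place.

Two edge vectors: A→B = (52, 55, -81.4), A→C = (-253, -966, 871.2).
Normal n = (A→B) × (A→C) = (-30716.4, -24708.2, -36317).
So ∂z/∂E = −n_x/n_z = −0.84579 and ∂z/∂N = −n_y/n_z = −0.68035.
Gradient magnitude |∇z| = √(a² + b²) = √(0.71535 + 0.46287) = 1.08546.
True dip = arctan(1.08546) = 47.3°, dipping toward NE (azimuth ≈ 051°).

47.3°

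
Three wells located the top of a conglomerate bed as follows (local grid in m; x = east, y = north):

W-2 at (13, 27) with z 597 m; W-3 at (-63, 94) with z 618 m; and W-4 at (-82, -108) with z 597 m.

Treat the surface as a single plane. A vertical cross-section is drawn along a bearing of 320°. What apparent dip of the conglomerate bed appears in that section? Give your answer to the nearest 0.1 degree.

Two edge vectors: W-2→W-3 = (-76, 67, 21), W-2→W-4 = (-95, -135, 0).
Normal n = (W-2→W-3) × (W-2→W-4) = (2835, -1995, 16625).
So ∂z/∂x = −n_x/n_z = −0.17053 and ∂z/∂y = −n_y/n_z = 0.12000.
Unit vector along 320° is (sin 320°, cos 320°) = (-0.6428, 0.7660).
Slope in that direction = a·(-0.6428) + b·(0.7660) = 0.20154.
Apparent dip = arctan|0.20154| = 11.4° (true dip is 11.8°, so apparent ≤ true as expected).

11.4°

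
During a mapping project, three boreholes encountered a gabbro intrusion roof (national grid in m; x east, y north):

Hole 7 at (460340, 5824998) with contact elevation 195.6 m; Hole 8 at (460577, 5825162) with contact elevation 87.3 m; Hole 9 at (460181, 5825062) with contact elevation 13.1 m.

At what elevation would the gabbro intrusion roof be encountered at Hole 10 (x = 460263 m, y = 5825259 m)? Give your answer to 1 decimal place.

-230.0 m

Two edge vectors: Hole 7→Hole 8 = (237, 164, -108.3), Hole 7→Hole 9 = (-159, 64, -182.5).
Normal n = (Hole 7→Hole 8) × (Hole 7→Hole 9) = (-22998.8, 60472.2, 41244).
So ∂z/∂x = −n_x/n_z = 0.557627776 and ∂z/∂y = −n_y/n_z = −1.466205994.
Intercept c from Hole 7: 195.6 − 256698.37 + 8540646.98 = 8284144.21.
At (460263, 5825259): z = 256655.4 − 8541029.7 + 8284144.21 = -230.0 m.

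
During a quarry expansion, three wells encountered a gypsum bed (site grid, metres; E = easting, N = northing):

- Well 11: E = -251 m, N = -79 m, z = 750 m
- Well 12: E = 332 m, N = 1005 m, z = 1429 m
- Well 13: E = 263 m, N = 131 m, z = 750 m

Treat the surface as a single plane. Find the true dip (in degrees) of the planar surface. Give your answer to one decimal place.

Let the plane be z = a·E + b·N + c.
Well 12−Well 11: 583a + 1084b = 679;  Well 13−Well 11: 514a + 210b = 0.
Solving gives a = −0.32798, b = 0.80278.
Gradient magnitude |∇z| = √(a² + b²) = √(0.10757 + 0.64446) = 0.86720.
True dip = arctan(0.86720) = 40.9°, dipping toward SSE (azimuth ≈ 158°).

40.9°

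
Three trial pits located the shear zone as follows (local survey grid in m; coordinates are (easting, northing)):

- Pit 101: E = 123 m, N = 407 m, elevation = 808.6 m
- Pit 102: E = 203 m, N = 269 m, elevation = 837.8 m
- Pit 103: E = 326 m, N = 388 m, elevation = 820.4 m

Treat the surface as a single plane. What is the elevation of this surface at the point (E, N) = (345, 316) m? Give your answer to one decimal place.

834.7 m

Two edge vectors: Pit 101→Pit 102 = (80, -138, 29.2), Pit 101→Pit 103 = (203, -19, 11.8).
Normal n = (Pit 101→Pit 102) × (Pit 101→Pit 103) = (-1073.6, 4983.6, 26494).
So ∂z/∂E = −n_x/n_z = 0.04052 and ∂z/∂N = −n_y/n_z = −0.18810.
Intercept c from Pit 101: 808.6 − 4.98 + 76.56 = 880.17.
At (345, 316): z = 14.0 − 59.4 + 880.17 = 834.7 m.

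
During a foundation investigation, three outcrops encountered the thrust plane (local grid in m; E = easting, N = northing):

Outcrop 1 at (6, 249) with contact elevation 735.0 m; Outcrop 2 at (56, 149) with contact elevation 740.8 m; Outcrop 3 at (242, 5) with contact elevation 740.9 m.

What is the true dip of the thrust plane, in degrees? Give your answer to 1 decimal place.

Let the plane be z = a·E + b·N + c.
Outcrop 2−Outcrop 1: 50a − 100b = 5.8;  Outcrop 3−Outcrop 1: 236a − 244b = 5.9.
Solving gives a = −0.07239, b = −0.09419.
Gradient magnitude |∇z| = √(a² + b²) = √(0.00524 + 0.00887) = 0.11879.
True dip = arctan(0.11879) = 6.8°, dipping toward NE (azimuth ≈ 038°).

6.8°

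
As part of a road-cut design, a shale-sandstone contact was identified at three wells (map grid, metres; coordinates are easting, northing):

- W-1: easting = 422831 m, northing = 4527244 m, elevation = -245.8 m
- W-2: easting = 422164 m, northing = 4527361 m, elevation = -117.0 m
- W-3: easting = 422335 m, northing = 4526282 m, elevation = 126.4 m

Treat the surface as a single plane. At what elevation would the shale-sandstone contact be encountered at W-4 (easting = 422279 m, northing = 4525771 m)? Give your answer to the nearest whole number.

274 m

Two edge vectors: W-1→W-2 = (-667, 117, 128.8), W-1→W-3 = (-496, -962, 372.2).
Normal n = (W-1→W-2) × (W-1→W-3) = (167453, 184372.6, 699686).
So ∂z/∂easting = −n_x/n_z = −0.23932593 and ∂z/∂northing = −n_y/n_z = −0.26350763.
Intercept c from W-1: -245.8 + 101194.42 + 1192963.34 = 1293911.96.
At (422279, 4525771): z = −101062.3 − 1192575.2 + 1293911.96 = 274.5 m.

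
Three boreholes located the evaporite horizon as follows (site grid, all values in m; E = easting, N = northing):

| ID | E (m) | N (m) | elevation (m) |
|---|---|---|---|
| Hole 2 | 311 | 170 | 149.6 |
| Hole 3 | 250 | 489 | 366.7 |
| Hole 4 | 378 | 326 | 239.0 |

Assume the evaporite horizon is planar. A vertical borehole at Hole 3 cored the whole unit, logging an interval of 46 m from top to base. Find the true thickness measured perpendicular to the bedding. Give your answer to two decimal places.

38.21 m

Two edge vectors: Hole 2→Hole 3 = (-61, 319, 217.1), Hole 2→Hole 4 = (67, 156, 89.4).
Normal n = (Hole 2→Hole 3) × (Hole 2→Hole 4) = (-5349, 19999.1, -30889).
So ∂z/∂E = −n_x/n_z = −0.17317 and ∂z/∂N = −n_y/n_z = 0.64745.
|∇z| = √(a²+b²) = 0.67021, so dip δ = arctan(0.67021) = 33.83°.
True thickness = vertical thickness × cos δ = 46 × cos 33.83° = 38.21 m.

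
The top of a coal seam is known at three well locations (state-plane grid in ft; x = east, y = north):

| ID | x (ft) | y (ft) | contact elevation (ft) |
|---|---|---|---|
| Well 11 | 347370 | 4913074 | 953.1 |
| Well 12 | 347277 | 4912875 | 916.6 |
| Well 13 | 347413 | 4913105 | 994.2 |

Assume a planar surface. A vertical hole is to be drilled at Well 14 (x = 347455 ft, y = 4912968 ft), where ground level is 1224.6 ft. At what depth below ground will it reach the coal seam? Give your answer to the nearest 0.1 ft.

123.8 ft

Two edge vectors: Well 11→Well 12 = (-93, -199, -36.5), Well 11→Well 13 = (43, 31, 41.1).
Normal n = (Well 11→Well 12) × (Well 11→Well 13) = (-7047.4, 2252.8, 5674).
So ∂z/∂x = −n_x/n_z = 1.242051463 and ∂z/∂y = −n_y/n_z = −0.397039126.
Intercept c from Well 11: 953.1 − 431451.42 + 1950682.61 = 1520184.29.
At (347455, 4912968): z_contact = 431556.99 − 1950640.52 + 1520184.29 = 1100.76 ft.
Depth below ground = 1224.6 − 1100.76 = 123.8 ft.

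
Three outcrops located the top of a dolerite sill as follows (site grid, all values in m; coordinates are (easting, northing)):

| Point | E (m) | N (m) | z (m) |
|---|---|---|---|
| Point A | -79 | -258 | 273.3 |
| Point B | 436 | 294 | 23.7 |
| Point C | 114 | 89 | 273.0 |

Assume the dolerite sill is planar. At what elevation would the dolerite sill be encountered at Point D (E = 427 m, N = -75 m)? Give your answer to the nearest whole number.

Let the plane be z = a·E + b·N + c.
Point B−Point A: 515a + 552b = −249.6;  Point C−Point A: 193a + 347b = −0.3.
Solving gives a = −1.19782, b = 0.66536.
Then c = 273.3 − a·-79 − b·-258 = 350.33.
At (427, -75): z = −511.5 − 49.9 + 350.33 = -211.0 m.

-211 m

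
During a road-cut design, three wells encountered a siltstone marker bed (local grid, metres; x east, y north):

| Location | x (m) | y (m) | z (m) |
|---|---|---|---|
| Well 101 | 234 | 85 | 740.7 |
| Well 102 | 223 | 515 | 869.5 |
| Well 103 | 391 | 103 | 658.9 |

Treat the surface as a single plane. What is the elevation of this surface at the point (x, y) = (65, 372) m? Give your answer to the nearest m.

Two edge vectors: Well 101→Well 102 = (-11, 430, 128.8), Well 101→Well 103 = (157, 18, -81.8).
Normal n = (Well 101→Well 102) × (Well 101→Well 103) = (-37492.4, 19321.8, -67708).
So ∂z/∂x = −n_x/n_z = −0.55374 and ∂z/∂y = −n_y/n_z = 0.28537.
Intercept c from Well 101: 740.7 + 129.57 − 24.26 = 846.02.
At (65, 372): z = −36.0 + 106.2 + 846.02 = 916.2 m.

916 m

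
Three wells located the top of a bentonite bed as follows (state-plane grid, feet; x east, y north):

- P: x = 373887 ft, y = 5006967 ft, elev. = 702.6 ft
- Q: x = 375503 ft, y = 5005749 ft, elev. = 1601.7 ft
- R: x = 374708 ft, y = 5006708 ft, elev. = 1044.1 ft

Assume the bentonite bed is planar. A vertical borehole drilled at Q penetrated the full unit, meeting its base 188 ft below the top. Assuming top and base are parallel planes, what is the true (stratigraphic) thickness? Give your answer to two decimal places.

171.49 ft

Two edge vectors: P→Q = (1616, -1218, 899.1), P→R = (821, -259, 341.5).
Normal n = (P→Q) × (P→R) = (-183080.1, 186297.1, 581434).
So ∂z/∂x = −n_x/n_z = 0.31488 and ∂z/∂y = −n_y/n_z = −0.32041.
|∇z| = √(a²+b²) = 0.44923, so dip δ = arctan(0.44923) = 24.19°.
True thickness = vertical thickness × cos δ = 188 × cos 24.19° = 171.49 ft.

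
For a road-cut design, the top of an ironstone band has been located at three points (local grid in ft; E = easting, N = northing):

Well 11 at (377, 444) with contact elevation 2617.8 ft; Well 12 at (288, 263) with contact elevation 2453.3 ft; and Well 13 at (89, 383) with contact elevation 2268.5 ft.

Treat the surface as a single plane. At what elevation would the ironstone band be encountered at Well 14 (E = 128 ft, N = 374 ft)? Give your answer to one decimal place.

Let the plane be z = a·E + b·N + c.
Well 12−Well 11: −89a − 181b = −164.5;  Well 13−Well 11: −288a − 61b = −349.3.
Solving gives a = 1.13897, b = 0.34879.
Then c = 2617.8 − a·377 − b·444 = 2033.54.
At (128, 374): z = 145.8 + 130.4 + 2033.54 = 2309.8 ft.

2309.8 ft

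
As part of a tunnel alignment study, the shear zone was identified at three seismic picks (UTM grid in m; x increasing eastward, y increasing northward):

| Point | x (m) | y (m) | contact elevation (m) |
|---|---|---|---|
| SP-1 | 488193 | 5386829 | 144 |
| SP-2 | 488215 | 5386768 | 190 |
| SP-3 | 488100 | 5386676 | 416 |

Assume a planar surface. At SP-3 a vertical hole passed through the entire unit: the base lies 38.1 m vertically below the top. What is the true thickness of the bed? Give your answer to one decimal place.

20.6 m

Two edge vectors: SP-1→SP-2 = (22, -61, 46), SP-1→SP-3 = (-93, -153, 272).
Normal n = (SP-1→SP-2) × (SP-1→SP-3) = (-9554, -10262, -9039).
So ∂z/∂x = −n_x/n_z = −1.05698 and ∂z/∂y = −n_y/n_z = −1.13530.
|∇z| = √(a²+b²) = 1.55116, so dip δ = arctan(1.55116) = 57.19°.
True thickness = vertical thickness × cos δ = 38.1 × cos 57.19° = 20.6 m.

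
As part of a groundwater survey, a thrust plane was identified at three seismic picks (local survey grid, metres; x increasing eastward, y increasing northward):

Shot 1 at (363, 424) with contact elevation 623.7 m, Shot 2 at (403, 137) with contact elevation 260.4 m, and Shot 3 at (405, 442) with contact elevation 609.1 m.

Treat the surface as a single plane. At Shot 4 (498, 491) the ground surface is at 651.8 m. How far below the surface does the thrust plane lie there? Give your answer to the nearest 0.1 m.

64.5 m

Two edge vectors: Shot 1→Shot 2 = (40, -287, -363.3), Shot 1→Shot 3 = (42, 18, -14.6).
Normal n = (Shot 1→Shot 2) × (Shot 1→Shot 3) = (10729.6, -14674.6, 12774).
So ∂z/∂x = −n_x/n_z = −0.83996 and ∂z/∂y = −n_y/n_z = 1.14879.
Intercept c from Shot 1: 623.7 + 304.90 − 487.09 = 441.52.
At (498, 491): z_contact = −418.30 + 564.05 + 441.52 = 587.27 m.
Depth below ground = 651.8 − 587.27 = 64.5 m.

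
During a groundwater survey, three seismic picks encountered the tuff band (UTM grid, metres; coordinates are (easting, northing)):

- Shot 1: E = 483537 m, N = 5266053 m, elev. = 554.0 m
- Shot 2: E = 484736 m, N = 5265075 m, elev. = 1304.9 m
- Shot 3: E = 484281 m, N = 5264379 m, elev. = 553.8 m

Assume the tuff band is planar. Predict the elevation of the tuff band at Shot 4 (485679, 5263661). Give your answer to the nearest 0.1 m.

Let the plane be z = a·E + b·N + c.
Shot 2−Shot 1: 1199a − 978b = 750.9;  Shot 3−Shot 1: 744a − 1674b = −0.2.
Solving gives a = 0.982577644, b = 0.436820649.
Then c = 554 − a·483537 − b·5266053 = −2774879.34.
At (485679, 5263661): z = 477217.3 + 2299275.8 − 2774879.34 = 1613.8 m.

1613.8 m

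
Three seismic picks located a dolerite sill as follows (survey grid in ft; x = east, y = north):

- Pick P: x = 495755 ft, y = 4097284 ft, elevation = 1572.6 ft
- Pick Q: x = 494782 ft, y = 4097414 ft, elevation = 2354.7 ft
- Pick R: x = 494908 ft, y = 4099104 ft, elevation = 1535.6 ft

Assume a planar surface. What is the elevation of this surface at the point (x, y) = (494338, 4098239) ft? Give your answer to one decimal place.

Two edge vectors: Pick P→Pick Q = (-973, 130, 782.1), Pick P→Pick R = (-847, 1820, -37).
Normal n = (Pick P→Pick Q) × (Pick P→Pick R) = (-1428232, -698439.7, -1660750).
So ∂z/∂x = −n_x/n_z = −0.859992172 and ∂z/∂y = −n_y/n_z = −0.420556797.
Intercept c from Pick P: 1572.6 + 426345.42 + 1723140.63 = 2151058.65.
At (494338, 4098239): z = −425126.8 − 1723542.3 + 2151058.65 = 2389.6 ft.

2389.6 ft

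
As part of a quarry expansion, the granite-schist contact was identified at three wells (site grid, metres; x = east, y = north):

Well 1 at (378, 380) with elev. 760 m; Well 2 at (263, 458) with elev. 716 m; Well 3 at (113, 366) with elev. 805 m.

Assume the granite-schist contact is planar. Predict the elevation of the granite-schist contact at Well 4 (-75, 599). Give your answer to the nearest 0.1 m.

Two edge vectors: Well 1→Well 2 = (-115, 78, -44), Well 1→Well 3 = (-265, -14, 45).
Normal n = (Well 1→Well 2) × (Well 1→Well 3) = (2894, 16835, 22280).
So ∂z/∂x = −n_x/n_z = −0.12989 and ∂z/∂y = −n_y/n_z = −0.75561.
Intercept c from Well 1: 760 + 49.10 + 287.13 = 1096.23.
At (-75, 599): z = 9.7 − 452.6 + 1096.23 = 653.4 m.

653.4 m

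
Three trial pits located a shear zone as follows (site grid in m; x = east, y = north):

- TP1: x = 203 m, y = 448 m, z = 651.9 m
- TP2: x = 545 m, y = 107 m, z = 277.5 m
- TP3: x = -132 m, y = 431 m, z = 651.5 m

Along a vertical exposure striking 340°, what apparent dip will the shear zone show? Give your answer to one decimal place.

45.0°

Let the plane be z = a·x + b·y + c.
TP2−TP1: 342a − 341b = −374.4;  TP3−TP1: −335a − 17b = −0.4.
Solving gives a = −0.05188, b = 1.04591.
Unit vector along 340° is (sin 340°, cos 340°) = (-0.3420, 0.9397).
Slope in that direction = a·(-0.3420) + b·(0.9397) = 1.00058.
Apparent dip = arctan|1.00058| = 45.0° (true dip is 46.3°, so apparent ≤ true as expected).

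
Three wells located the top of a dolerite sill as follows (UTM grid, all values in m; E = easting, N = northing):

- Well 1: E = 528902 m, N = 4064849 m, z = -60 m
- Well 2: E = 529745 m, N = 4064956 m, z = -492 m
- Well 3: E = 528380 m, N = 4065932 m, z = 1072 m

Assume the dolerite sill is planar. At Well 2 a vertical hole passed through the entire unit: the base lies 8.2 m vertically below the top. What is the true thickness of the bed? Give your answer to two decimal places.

5.89 m

Two edge vectors: Well 1→Well 2 = (843, 107, -432), Well 1→Well 3 = (-522, 1083, 1132).
Normal n = (Well 1→Well 2) × (Well 1→Well 3) = (588980, -728772, 968823).
So ∂z/∂E = −n_x/n_z = −0.60793 and ∂z/∂N = −n_y/n_z = 0.75222.
|∇z| = √(a²+b²) = 0.96717, so dip δ = arctan(0.96717) = 44.04°.
True thickness = vertical thickness × cos δ = 8.2 × cos 44.04° = 5.89 m.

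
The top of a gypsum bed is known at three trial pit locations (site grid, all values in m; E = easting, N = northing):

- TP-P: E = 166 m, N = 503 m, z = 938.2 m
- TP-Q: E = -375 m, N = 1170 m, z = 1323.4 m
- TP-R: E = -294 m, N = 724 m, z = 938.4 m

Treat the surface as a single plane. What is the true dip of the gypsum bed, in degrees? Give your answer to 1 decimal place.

46.4°

Two edge vectors: TP-P→TP-Q = (-541, 667, 385.2), TP-P→TP-R = (-460, 221, 0.2).
Normal n = (TP-P→TP-Q) × (TP-P→TP-R) = (-84995.8, -177083.8, 187259).
So ∂z/∂E = −n_x/n_z = 0.45389 and ∂z/∂N = −n_y/n_z = 0.94566.
Gradient magnitude |∇z| = √(a² + b²) = √(0.20602 + 0.89428) = 1.04895.
True dip = arctan(1.04895) = 46.4°, dipping toward SSW (azimuth ≈ 206°).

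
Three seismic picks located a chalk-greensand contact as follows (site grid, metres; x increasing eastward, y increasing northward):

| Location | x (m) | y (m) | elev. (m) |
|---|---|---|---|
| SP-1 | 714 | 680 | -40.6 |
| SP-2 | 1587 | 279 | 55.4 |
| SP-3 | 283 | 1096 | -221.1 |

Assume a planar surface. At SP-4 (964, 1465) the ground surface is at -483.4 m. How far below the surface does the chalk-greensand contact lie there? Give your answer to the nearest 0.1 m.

79.1 m

Let the plane be z = a·x + b·y + c.
SP-2−SP-1: 873a − 401b = 96;  SP-3−SP-1: −431a + 416b = −180.5.
Solving gives a = −0.170458, b = −0.610499.
Then c = -40.6 − a·714 − b·680 = 496.25.
At (964, 1465): z_contact = −164.32 − 894.38 + 496.25 = -562.46 m.
Depth below ground = -483.4 − (-562.46) = 79.1 m.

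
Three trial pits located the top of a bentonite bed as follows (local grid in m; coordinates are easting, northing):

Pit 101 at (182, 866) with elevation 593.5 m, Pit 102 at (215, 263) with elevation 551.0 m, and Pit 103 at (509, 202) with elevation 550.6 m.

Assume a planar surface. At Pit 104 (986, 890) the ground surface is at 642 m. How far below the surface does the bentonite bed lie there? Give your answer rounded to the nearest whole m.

36 m

Let the plane be z = a·easting + b·northing + c.
Pit 102−Pit 101: 33a − 603b = −42.5;  Pit 103−Pit 101: 327a − 664b = −42.9.
Solving gives a = 0.01342, b = 0.07122.
Then c = 593.5 − a·182 − b·866 = 529.39.
At (986, 890): z_contact = 13.2 + 63.4 + 529.39 = 606.0 m.
Depth below ground = 642 − 606.0 = 36 m.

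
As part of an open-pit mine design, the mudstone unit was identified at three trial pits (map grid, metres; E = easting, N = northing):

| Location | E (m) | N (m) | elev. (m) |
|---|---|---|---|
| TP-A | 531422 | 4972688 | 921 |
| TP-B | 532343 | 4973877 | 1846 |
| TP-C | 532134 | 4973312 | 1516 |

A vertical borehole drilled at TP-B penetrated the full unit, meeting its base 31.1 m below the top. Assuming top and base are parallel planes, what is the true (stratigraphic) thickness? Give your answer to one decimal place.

Let the plane be z = a·E + b·N + c.
TP-B−TP-A: 921a + 1189b = 925;  TP-C−TP-A: 712a + 624b = 595.
Solving gives a = 0.47912, b = 0.40684.
|∇z| = √(a²+b²) = 0.62855, so dip δ = arctan(0.62855) = 32.15°.
True thickness = vertical thickness × cos δ = 31.1 × cos 32.15° = 26.3 m.

26.3 m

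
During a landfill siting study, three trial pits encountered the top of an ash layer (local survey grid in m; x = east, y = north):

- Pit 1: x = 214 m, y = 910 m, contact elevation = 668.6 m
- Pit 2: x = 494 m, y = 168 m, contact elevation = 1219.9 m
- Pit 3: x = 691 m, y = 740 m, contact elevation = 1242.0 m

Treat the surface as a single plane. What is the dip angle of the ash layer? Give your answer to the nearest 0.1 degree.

Let the plane be z = a·x + b·y + c.
Pit 2−Pit 1: 280a − 742b = 551.3;  Pit 3−Pit 1: 477a − 170b = 573.4.
Solving gives a = 1.08294, b = −0.33433.
Gradient magnitude |∇z| = √(a² + b²) = √(1.17276 + 0.11178) = 1.13338.
True dip = arctan(1.13338) = 48.6°, dipping toward WNW (azimuth ≈ 287°).

48.6°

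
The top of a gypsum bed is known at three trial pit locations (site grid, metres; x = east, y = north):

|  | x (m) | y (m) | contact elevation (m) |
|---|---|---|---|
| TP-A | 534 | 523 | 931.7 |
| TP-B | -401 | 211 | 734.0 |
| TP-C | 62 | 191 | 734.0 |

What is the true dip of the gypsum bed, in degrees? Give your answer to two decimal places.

Two edge vectors: TP-A→TP-B = (-935, -312, -197.7), TP-A→TP-C = (-472, -332, -197.7).
Normal n = (TP-A→TP-B) × (TP-A→TP-C) = (-3954, -91535.1, 163156).
So ∂z/∂x = −n_x/n_z = 0.02423 and ∂z/∂y = −n_y/n_z = 0.56103.
Gradient magnitude |∇z| = √(a² + b²) = √(0.00059 + 0.31475) = 0.56155.
True dip = arctan(0.56155) = 29.32°, dipping toward S (azimuth ≈ 182°).

29.32°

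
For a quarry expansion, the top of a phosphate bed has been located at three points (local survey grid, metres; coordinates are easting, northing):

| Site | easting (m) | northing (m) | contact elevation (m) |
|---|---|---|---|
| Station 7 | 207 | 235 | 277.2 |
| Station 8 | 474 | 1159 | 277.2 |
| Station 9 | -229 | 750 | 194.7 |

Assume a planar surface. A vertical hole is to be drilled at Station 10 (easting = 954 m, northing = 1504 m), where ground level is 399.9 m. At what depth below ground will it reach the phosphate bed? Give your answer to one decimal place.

69.0 m

Let the plane be z = a·easting + b·northing + c.
Station 8−Station 7: 267a + 924b = 0;  Station 9−Station 7: −436a + 515b = −82.5.
Solving gives a = 0.141070, b = −0.040764.
Then c = 277.2 − a·207 − b·235 = 257.58.
At (954, 1504): z_contact = 134.58 − 61.31 + 257.58 = 330.85 m.
Depth below ground = 399.9 − 330.85 = 69.0 m.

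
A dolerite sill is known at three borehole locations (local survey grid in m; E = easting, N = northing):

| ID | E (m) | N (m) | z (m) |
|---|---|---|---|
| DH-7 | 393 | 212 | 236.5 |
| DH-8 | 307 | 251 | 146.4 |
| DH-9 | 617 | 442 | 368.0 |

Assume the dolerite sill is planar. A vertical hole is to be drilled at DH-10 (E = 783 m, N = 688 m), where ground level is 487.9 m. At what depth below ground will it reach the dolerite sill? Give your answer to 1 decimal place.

46.0 m

Two edge vectors: DH-7→DH-8 = (-86, 39, -90.1), DH-7→DH-9 = (224, 230, 131.5).
Normal n = (DH-7→DH-8) × (DH-7→DH-9) = (25851.5, -8873.4, -28516).
So ∂z/∂E = −n_x/n_z = 0.90656 and ∂z/∂N = −n_y/n_z = −0.31117.
Intercept c from DH-7: 236.5 − 356.28 + 65.97 = −53.81.
At (783, 688): z_contact = 709.84 − 214.09 − 53.81 = 441.94 m.
Depth below ground = 487.9 − 441.94 = 46.0 m.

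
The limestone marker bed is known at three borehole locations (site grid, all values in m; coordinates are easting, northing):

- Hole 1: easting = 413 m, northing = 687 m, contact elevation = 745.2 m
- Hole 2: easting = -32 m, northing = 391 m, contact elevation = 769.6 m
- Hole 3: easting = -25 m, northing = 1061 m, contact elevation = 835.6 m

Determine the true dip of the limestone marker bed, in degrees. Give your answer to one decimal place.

8.9°

Let the plane be z = a·easting + b·northing + c.
Hole 2−Hole 1: −445a − 296b = 24.4;  Hole 3−Hole 1: −438a + 374b = 90.4.
Solving gives a = −0.12120, b = 0.09977.
Gradient magnitude |∇z| = √(a² + b²) = √(0.01469 + 0.00995) = 0.15698.
True dip = arctan(0.15698) = 8.9°, dipping toward SE (azimuth ≈ 129°).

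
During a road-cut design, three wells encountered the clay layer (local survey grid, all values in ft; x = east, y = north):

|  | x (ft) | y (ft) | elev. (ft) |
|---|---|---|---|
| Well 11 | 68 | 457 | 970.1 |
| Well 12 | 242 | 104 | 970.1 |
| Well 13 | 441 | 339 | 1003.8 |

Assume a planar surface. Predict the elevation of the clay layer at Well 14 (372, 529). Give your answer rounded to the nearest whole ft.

Two edge vectors: Well 11→Well 12 = (174, -353, 0), Well 11→Well 13 = (373, -118, 33.7).
Normal n = (Well 11→Well 12) × (Well 11→Well 13) = (-11896.1, -5863.8, 111137).
So ∂z/∂x = −n_x/n_z = 0.10704 and ∂z/∂y = −n_y/n_z = 0.05276.
Intercept c from Well 11: 970.1 − 7.28 − 24.11 = 938.71.
At (372, 529): z = 39.8 + 27.9 + 938.71 = 1006.4 ft.

1006 ft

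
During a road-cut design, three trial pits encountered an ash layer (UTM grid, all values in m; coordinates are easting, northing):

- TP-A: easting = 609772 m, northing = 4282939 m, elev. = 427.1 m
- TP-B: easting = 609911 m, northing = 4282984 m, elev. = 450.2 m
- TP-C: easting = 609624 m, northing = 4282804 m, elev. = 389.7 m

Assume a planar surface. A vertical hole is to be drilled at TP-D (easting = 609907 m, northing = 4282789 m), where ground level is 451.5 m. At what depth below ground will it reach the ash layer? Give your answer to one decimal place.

30.4 m

Let the plane be z = a·easting + b·northing + c.
TP-B−TP-A: 139a + 45b = 23.1;  TP-C−TP-A: −148a − 135b = −37.4.
Solving gives a = 0.118587361, b = 0.147030153.
Then c = 427.1 − a·609772 − b·4282939 = −701605.33.
At (609907, 4282789): z_contact = 72327.26 + 629699.12 − 701605.33 = 421.05 m.
Depth below ground = 451.5 − 421.05 = 30.4 m.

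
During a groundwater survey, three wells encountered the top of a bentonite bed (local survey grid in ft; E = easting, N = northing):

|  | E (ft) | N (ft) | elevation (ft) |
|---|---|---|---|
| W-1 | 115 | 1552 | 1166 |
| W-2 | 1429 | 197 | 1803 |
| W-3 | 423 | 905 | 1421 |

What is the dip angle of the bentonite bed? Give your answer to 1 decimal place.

Let the plane be z = a·E + b·N + c.
W-2−W-1: 1314a − 1355b = 637;  W-3−W-1: 308a − 647b = 255.
Solving gives a = 0.15391, b = −0.32086.
Gradient magnitude |∇z| = √(a² + b²) = √(0.02369 + 0.10295) = 0.35586.
True dip = arctan(0.35586) = 19.6°, dipping toward NNW (azimuth ≈ 334°).

19.6°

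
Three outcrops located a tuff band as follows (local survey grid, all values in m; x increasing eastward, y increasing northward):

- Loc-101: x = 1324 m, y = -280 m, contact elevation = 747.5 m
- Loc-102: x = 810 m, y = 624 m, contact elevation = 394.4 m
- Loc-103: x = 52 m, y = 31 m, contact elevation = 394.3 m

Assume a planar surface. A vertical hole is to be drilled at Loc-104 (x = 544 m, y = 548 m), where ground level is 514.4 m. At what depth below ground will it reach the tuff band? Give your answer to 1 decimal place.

Two edge vectors: Loc-101→Loc-102 = (-514, 904, -353.1), Loc-101→Loc-103 = (-1272, 311, -353.2).
Normal n = (Loc-101→Loc-102) × (Loc-101→Loc-103) = (-209478.7, 267598.4, 990034).
So ∂z/∂x = −n_x/n_z = 0.211587 and ∂z/∂y = −n_y/n_z = −0.270292.
Intercept c from Loc-101: 747.5 − 280.14 − 75.68 = 391.68.
At (544, 548): z_contact = 115.10 − 148.12 + 391.68 = 358.66 m.
Depth below ground = 514.4 − 358.66 = 155.7 m.

155.7 m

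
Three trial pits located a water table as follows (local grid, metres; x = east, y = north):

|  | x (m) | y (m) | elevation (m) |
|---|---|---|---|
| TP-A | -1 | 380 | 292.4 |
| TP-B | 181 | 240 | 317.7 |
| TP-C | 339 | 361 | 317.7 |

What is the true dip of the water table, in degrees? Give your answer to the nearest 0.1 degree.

6.5°

Let the plane be z = a·x + b·y + c.
TP-B−TP-A: 182a − 140b = 25.3;  TP-C−TP-A: 340a − 19b = 25.3.
Solving gives a = 0.06935, b = −0.09056.
Gradient magnitude |∇z| = √(a² + b²) = √(0.00481 + 0.00820) = 0.11406.
True dip = arctan(0.11406) = 6.5°, dipping toward NW (azimuth ≈ 323°).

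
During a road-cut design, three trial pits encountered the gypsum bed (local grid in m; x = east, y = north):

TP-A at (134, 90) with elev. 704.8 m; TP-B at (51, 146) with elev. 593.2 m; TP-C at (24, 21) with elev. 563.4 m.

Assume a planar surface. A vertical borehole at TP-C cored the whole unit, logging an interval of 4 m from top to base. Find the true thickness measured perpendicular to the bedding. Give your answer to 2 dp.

Two edge vectors: TP-A→TP-B = (-83, 56, -111.6), TP-A→TP-C = (-110, -69, -141.4).
Normal n = (TP-A→TP-B) × (TP-A→TP-C) = (-15618.8, 539.8, 11887).
So ∂z/∂x = −n_x/n_z = 1.31394 and ∂z/∂y = −n_y/n_z = −0.04541.
|∇z| = √(a²+b²) = 1.31472, so dip δ = arctan(1.31472) = 52.74°.
True thickness = vertical thickness × cos δ = 4 × cos 52.74° = 2.42 m.

2.42 m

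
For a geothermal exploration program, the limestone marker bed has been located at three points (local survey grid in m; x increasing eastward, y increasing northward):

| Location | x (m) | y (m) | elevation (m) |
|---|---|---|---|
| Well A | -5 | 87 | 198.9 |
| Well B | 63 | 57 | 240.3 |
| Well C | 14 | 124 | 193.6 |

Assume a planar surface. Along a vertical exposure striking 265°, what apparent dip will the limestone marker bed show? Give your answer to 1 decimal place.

22.3°

Let the plane be z = a·x + b·y + c.
Well B−Well A: 68a − 30b = 41.4;  Well C−Well A: 19a + 37b = −5.3.
Solving gives a = 0.44485, b = −0.37168.
Unit vector along 265° is (sin 265°, cos 265°) = (-0.9962, -0.0872).
Slope in that direction = a·(-0.9962) + b·(-0.0872) = −0.41076.
Apparent dip = arctan|0.41076| = 22.3° (true dip is 30.1°, so apparent ≤ true as expected).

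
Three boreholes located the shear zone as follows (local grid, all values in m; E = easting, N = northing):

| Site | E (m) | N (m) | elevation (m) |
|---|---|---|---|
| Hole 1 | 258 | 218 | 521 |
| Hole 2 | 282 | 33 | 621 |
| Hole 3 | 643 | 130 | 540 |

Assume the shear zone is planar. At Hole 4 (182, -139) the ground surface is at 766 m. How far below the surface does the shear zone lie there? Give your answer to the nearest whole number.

Two edge vectors: Hole 1→Hole 2 = (24, -185, 100), Hole 1→Hole 3 = (385, -88, 19).
Normal n = (Hole 1→Hole 2) × (Hole 1→Hole 3) = (5285, 38044, 69113).
So ∂z/∂E = −n_x/n_z = −0.07647 and ∂z/∂N = −n_y/n_z = −0.55046.
Intercept c from Hole 1: 521 + 19.73 + 120.00 = 660.73.
At (182, -139): z_contact = −13.9 + 76.5 + 660.73 = 723.3 m.
Depth below ground = 766 − 723.3 = 43 m.

43 m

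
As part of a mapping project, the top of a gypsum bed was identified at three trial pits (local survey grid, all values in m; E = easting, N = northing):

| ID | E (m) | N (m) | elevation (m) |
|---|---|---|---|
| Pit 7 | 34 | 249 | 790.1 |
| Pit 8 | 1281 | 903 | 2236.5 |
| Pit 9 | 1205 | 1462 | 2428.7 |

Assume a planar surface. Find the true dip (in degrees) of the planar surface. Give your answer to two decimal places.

45.77°

Two edge vectors: Pit 7→Pit 8 = (1247, 654, 1446.4), Pit 7→Pit 9 = (1171, 1213, 1638.6).
Normal n = (Pit 7→Pit 8) × (Pit 7→Pit 9) = (-682838.8, -349599.8, 746777).
So ∂z/∂E = −n_x/n_z = 0.91438 and ∂z/∂N = −n_y/n_z = 0.46814.
Gradient magnitude |∇z| = √(a² + b²) = √(0.83609 + 0.21916) = 1.02725.
True dip = arctan(1.02725) = 45.77°, dipping toward WSW (azimuth ≈ 243°).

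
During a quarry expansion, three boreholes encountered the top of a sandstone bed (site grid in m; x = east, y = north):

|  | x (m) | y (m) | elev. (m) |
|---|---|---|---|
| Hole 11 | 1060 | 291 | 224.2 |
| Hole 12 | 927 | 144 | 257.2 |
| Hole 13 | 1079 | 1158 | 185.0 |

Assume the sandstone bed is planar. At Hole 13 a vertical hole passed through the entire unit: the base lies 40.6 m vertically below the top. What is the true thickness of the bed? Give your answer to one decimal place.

Let the plane be z = a·x + b·y + c.
Hole 12−Hole 11: −133a − 147b = 33;  Hole 13−Hole 11: 19a + 867b = −39.2.
Solving gives a = −0.20307, b = −0.04076.
|∇z| = √(a²+b²) = 0.20712, so dip δ = arctan(0.20712) = 11.70°.
True thickness = vertical thickness × cos δ = 40.6 × cos 11.70° = 39.8 m.

39.8 m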